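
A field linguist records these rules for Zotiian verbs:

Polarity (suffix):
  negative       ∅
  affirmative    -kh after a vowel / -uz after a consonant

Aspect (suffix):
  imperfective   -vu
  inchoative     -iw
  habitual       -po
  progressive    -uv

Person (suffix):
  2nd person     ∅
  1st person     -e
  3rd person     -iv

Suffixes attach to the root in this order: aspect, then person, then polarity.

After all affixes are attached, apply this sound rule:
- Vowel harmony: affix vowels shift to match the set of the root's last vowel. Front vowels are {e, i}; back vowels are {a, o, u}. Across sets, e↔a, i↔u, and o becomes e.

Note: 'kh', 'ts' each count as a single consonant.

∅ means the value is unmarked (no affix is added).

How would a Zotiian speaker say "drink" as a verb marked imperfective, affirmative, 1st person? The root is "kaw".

kawvuakh

Attach aspect imperfective -vu → kawvu.
Attach person 1st person -e → kawvue.
Attach polarity affirmative -kh (after vowel 'e') → kawvuekh.
Apply vowel harmony: kawvuekh → kawvuakh.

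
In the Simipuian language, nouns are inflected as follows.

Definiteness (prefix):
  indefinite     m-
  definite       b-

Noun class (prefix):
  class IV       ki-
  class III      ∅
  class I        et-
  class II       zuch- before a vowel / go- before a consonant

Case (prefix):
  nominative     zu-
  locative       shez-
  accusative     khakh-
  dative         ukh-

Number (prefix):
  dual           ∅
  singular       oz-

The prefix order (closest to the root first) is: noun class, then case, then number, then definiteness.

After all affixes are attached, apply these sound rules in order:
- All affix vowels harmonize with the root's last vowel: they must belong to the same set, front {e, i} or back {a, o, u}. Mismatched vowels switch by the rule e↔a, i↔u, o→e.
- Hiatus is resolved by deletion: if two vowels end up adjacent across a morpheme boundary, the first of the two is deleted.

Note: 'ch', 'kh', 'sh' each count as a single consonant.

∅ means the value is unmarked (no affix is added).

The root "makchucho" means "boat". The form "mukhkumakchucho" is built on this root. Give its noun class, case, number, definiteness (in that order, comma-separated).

class IV, dative, dual, indefinite

Segment: m-ukh-ki-makchucho.
noun class: ki- → class IV.
case: ukh- → dative.
number: ∅ → dual.
definiteness: m- → indefinite.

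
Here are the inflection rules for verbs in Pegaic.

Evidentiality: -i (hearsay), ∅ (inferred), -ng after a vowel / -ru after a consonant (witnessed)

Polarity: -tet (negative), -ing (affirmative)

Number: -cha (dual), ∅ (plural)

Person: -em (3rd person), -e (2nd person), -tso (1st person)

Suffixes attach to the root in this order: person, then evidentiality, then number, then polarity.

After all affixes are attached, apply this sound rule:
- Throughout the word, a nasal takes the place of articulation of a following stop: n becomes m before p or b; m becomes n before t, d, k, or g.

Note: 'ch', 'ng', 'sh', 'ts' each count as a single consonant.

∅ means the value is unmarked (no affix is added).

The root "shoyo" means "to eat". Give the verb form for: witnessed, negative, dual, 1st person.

shoyotsongchatet

Attach person 1st person -tso → shoyotso.
Attach evidentiality witnessed -ng (after vowel 'o') → shoyotsong.
Attach number dual -cha → shoyotsongcha.
Attach polarity negative -tet → shoyotsongchatet.
Nasal assimilation: no change.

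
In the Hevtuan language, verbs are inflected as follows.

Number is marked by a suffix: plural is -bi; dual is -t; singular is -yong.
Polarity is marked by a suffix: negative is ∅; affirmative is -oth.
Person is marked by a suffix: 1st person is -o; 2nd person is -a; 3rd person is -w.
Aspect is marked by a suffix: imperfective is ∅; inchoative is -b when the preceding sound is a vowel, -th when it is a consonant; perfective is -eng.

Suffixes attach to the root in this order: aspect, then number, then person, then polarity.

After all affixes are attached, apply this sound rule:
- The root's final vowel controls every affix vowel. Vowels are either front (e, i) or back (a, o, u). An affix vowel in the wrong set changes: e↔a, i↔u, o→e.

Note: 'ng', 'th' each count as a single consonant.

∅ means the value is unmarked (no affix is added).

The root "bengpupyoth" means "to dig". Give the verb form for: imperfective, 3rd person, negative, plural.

bengpupyothbuw

aspect = imperfective: zero marking, form stays bengpupyoth.
Attach number plural -bi → bengpupyothbi.
Attach person 3rd person -w → bengpupyothbiw.
polarity = negative: zero marking, form stays bengpupyothbiw.
Apply vowel harmony: bengpupyothbiw → bengpupyothbuw.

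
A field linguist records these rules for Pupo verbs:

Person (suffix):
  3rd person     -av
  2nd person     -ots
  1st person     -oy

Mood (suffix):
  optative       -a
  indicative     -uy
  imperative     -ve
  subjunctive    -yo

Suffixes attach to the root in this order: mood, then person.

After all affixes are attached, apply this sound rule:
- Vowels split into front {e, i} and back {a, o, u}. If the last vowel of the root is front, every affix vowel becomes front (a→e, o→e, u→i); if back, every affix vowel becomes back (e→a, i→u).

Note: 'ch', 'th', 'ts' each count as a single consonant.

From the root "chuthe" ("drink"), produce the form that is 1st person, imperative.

chutheveey

Attach mood imperative -ve → chutheve.
Attach person 1st person -oy → chutheveoy.
Apply vowel harmony: chutheveoy → chutheveey.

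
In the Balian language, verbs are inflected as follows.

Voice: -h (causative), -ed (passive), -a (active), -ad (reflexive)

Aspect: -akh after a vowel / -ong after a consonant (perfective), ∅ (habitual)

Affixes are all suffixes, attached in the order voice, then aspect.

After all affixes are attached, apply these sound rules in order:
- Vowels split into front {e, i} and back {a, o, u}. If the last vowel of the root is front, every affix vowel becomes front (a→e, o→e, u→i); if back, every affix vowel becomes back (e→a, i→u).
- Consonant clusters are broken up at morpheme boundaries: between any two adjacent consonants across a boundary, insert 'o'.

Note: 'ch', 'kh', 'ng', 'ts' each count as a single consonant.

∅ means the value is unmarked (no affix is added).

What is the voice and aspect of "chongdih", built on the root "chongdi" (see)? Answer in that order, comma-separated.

Segment: chongdi-h.
voice: -h → causative.
aspect: ∅ → habitual.

causative, habitual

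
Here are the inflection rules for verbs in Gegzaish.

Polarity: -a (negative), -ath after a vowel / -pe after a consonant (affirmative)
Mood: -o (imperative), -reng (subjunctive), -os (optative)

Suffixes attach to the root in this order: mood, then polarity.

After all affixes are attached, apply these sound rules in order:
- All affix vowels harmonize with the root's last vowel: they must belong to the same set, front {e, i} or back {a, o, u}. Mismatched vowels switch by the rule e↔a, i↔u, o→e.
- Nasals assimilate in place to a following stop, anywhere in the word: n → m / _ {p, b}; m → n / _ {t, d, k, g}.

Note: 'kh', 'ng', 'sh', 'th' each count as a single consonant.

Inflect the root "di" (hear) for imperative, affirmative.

dieeth

Attach mood imperative -o → dio.
Attach polarity affirmative -ath (after vowel 'o') → dioath.
Apply vowel harmony: dioath → dieeth.
Nasal assimilation: no change.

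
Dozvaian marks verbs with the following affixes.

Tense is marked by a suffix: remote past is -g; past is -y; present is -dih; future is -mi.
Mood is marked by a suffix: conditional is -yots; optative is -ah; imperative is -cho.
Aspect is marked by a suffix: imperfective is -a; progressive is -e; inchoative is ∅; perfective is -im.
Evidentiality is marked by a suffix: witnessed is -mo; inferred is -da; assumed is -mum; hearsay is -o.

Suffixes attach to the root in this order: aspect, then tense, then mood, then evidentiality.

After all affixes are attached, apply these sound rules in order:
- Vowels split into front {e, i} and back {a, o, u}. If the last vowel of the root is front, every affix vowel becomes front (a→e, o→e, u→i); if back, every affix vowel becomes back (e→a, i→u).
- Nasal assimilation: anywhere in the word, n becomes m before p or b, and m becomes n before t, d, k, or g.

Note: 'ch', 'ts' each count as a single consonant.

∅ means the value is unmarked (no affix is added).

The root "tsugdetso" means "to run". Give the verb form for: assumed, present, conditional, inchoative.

tsugdetsoduhyotsmum

aspect = inchoative: zero marking, form stays tsugdetso.
Attach tense present -dih → tsugdetsodih.
Attach mood conditional -yots → tsugdetsodihyots.
Attach evidentiality assumed -mum → tsugdetsodihyotsmum.
Apply vowel harmony: tsugdetsodihyotsmum → tsugdetsoduhyotsmum.
Nasal assimilation: no change.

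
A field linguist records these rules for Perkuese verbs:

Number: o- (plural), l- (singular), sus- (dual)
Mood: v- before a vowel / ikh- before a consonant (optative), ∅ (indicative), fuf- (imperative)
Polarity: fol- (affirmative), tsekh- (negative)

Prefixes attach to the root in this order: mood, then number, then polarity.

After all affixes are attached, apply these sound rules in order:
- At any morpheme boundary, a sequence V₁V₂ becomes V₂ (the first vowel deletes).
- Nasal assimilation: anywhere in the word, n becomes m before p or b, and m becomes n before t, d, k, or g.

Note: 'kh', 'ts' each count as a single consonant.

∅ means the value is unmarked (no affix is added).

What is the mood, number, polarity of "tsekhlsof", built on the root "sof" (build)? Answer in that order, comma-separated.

Segment: tsekh-l-sof.
mood: ∅ → indicative.
number: l- → singular.
polarity: tsekh- → negative.

indicative, singular, negative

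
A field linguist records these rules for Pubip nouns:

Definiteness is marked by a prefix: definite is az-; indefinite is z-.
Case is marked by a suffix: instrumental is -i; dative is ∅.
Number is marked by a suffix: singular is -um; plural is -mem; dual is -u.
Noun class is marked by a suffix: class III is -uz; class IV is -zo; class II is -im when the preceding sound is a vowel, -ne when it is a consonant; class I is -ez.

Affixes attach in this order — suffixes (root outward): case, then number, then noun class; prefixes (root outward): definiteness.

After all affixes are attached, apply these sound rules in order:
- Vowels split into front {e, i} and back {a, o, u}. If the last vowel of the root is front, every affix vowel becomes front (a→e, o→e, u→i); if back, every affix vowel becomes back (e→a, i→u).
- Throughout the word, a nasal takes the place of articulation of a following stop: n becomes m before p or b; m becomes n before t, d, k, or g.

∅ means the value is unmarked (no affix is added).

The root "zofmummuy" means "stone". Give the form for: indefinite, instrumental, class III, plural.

Attach definiteness indefinite z- → zzofmummuy.
Attach case instrumental -i → zzofmummuyi.
Attach number plural -mem → zzofmummuyimem.
Attach noun class class III -uz → zzofmummuyimemuz.
Apply vowel harmony: zzofmummuyimemuz → zzofmummuyumamuz.
Nasal assimilation: no change.

zzofmummuyumamuz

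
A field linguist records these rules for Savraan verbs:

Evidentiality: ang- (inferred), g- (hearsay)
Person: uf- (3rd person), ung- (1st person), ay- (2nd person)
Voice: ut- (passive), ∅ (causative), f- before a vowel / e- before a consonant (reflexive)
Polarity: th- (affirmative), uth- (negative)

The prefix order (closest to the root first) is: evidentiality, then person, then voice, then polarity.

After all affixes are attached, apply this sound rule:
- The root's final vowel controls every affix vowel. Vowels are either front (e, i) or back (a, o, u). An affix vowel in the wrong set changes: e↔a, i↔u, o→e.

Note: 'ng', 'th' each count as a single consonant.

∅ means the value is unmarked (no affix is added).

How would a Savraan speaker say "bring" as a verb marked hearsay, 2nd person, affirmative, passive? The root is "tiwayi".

thiteygtiwayi

Attach evidentiality hearsay g- → gtiwayi.
Attach person 2nd person ay- → aygtiwayi.
Attach voice passive ut- → utaygtiwayi.
Attach polarity affirmative th- → thutaygtiwayi.
Apply vowel harmony: thutaygtiwayi → thiteygtiwayi.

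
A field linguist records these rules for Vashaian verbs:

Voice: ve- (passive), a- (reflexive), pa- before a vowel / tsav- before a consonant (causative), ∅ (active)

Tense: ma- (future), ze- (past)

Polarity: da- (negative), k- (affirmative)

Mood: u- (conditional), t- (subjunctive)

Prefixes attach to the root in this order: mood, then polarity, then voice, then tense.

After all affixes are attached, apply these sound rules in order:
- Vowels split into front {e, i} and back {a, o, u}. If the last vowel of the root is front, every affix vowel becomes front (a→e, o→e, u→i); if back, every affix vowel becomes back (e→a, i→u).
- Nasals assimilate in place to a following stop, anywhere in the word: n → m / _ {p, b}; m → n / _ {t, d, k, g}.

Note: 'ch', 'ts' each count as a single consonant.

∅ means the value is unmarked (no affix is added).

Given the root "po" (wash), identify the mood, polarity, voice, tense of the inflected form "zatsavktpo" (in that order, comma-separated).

Segment: ze-tsav-k-t-po.
mood: t- → subjunctive.
polarity: k- → affirmative.
voice: pa/tsav- → causative.
tense: ze- → past.

subjunctive, affirmative, causative, past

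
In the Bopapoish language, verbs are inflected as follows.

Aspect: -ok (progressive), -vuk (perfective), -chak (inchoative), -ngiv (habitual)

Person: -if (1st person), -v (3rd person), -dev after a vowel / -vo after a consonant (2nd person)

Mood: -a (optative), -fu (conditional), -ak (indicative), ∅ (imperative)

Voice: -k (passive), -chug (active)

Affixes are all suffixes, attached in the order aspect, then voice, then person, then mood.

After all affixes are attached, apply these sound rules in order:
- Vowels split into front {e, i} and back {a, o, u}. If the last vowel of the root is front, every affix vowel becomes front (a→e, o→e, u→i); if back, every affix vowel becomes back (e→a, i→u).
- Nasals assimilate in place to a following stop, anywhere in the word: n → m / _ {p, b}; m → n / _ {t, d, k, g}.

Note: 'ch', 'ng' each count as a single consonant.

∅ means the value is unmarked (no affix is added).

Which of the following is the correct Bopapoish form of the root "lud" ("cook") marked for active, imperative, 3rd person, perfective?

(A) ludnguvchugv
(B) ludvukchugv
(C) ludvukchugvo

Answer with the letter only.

B

Attach aspect perfective -vuk → ludvuk.
Attach voice active -chug → ludvukchug.
Attach person 3rd person -v → ludvukchugv.
mood = imperative: zero marking, form stays ludvukchugv.
Vowel harmony: no change.
Nasal assimilation: no change.
So the correct form is ludvukchugv, option (B).
(A) ludnguvchugv is wrong: it uses habitual instead of perfective for aspect.
(C) ludvukchugvo is wrong: it uses 2nd person instead of 3rd person for person.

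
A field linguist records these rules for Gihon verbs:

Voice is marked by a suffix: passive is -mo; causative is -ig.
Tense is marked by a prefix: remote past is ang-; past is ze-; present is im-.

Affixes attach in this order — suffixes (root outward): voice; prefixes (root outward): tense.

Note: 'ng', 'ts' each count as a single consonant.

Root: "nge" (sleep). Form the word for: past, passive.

zengemo

Attach voice passive -mo → ngemo.
Attach tense past ze- → zengemo.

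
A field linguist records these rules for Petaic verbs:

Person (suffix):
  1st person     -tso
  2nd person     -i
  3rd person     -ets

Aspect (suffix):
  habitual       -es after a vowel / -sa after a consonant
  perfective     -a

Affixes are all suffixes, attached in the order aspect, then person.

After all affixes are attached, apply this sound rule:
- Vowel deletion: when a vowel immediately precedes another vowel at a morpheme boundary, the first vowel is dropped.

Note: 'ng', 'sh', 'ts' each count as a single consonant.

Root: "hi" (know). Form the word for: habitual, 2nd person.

Attach aspect habitual -es (after vowel 'i') → hies.
Attach person 2nd person -i → hiesi.
Apply vowel deletion: hiesi → hesi.

hesi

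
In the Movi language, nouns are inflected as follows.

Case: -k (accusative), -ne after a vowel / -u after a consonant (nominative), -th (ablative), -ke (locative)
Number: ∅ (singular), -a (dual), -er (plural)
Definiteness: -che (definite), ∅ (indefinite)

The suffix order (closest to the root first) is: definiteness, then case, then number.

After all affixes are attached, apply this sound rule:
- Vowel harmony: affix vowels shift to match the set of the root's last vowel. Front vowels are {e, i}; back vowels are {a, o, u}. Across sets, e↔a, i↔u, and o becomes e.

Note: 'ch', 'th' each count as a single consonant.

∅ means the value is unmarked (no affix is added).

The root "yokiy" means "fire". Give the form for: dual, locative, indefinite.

yokiykee

definiteness = indefinite: zero marking, form stays yokiy.
Attach case locative -ke → yokiyke.
Attach number dual -a → yokiykea.
Apply vowel harmony: yokiykea → yokiykee.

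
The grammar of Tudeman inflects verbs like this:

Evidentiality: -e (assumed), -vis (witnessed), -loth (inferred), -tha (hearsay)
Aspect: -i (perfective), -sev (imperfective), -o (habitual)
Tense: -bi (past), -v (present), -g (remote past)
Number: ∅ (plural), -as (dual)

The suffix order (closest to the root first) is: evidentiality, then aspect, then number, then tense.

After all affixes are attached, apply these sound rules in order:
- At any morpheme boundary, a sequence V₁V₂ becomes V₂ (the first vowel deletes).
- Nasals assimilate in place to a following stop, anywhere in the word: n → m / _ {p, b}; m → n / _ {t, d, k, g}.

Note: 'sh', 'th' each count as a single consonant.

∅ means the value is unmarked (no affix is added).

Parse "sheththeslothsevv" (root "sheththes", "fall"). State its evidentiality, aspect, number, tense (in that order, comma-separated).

Segment: sheththes-loth-sev-v.
evidentiality: -loth → inferred.
aspect: -sev → imperfective.
number: ∅ → plural.
tense: -v → present.

inferred, imperfective, plural, present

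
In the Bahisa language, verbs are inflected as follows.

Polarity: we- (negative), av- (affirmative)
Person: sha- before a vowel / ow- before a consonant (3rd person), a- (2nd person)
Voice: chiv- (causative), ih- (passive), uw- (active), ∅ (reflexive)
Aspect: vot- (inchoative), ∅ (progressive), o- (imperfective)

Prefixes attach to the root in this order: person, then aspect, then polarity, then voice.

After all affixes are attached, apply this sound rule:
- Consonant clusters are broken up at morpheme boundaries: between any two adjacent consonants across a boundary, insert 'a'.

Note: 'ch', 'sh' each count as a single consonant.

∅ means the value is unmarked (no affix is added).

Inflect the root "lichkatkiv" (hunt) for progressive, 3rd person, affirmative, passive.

Attach person 3rd person ow- (before consonant 'l') → owlichkatkiv.
aspect = progressive: zero marking, form stays owlichkatkiv.
Attach polarity affirmative av- → avowlichkatkiv.
Attach voice passive ih- → ihavowlichkatkiv.
Apply epenthesis: ihavowlichkatkiv → ihavowalichkatkiv.

ihavowalichkatkiv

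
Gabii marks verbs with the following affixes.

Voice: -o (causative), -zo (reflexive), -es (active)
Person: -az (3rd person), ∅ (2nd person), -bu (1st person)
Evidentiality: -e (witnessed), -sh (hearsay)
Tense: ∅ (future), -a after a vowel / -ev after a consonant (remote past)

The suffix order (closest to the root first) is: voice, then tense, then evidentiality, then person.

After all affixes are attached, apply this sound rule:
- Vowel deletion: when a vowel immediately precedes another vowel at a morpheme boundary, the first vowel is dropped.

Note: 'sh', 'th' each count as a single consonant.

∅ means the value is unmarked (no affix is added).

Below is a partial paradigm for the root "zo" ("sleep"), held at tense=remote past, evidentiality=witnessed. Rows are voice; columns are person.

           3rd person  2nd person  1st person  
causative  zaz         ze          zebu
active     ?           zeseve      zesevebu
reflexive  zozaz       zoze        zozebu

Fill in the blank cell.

zesevaz

Attach voice active -es → zoes.
Attach tense remote past -ev (after consonant 's') → zoesev.
Attach evidentiality witnessed -e → zoeseve.
Attach person 3rd person -az → zoeseveaz.
Apply vowel deletion: zoeseveaz → zesevaz.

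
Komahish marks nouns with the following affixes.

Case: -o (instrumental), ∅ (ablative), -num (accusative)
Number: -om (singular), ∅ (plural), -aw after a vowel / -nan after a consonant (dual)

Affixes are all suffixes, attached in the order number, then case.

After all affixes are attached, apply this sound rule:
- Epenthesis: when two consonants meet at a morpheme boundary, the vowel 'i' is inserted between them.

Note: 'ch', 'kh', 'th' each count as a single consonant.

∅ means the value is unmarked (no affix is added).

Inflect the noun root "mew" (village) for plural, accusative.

number = plural: zero marking, form stays mew.
Attach case accusative -num → mewnum.
Apply epenthesis: mewnum → mewinum.

mewinum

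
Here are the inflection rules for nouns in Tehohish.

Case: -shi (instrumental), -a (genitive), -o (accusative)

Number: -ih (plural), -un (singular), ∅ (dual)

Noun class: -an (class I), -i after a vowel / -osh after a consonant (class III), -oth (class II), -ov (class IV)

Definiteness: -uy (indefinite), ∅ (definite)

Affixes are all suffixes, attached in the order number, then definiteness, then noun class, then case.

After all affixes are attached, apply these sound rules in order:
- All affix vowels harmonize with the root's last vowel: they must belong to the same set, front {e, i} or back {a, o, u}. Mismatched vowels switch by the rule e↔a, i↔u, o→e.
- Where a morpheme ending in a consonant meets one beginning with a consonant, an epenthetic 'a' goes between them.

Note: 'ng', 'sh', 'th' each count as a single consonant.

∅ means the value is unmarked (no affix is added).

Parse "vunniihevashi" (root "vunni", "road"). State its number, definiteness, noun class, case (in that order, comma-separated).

plural, definite, class IV, instrumental

Segment: vunni-ih-ov-shi.
number: -ih → plural.
definiteness: ∅ → definite.
noun class: -ov → class IV.
case: -shi → instrumental.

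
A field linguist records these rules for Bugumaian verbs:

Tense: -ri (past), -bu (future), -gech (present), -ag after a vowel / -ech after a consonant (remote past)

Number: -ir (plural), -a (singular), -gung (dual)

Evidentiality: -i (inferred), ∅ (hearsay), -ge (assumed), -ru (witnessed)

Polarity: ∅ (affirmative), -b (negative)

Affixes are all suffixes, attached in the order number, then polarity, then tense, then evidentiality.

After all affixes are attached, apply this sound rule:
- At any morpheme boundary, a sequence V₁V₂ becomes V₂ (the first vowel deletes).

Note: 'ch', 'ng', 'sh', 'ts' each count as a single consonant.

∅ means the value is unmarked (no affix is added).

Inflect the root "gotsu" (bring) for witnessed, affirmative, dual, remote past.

Attach number dual -gung → gotsugung.
polarity = affirmative: zero marking, form stays gotsugung.
Attach tense remote past -ech (after consonant 'ng') → gotsugungech.
Attach evidentiality witnessed -ru → gotsugungechru.
Vowel deletion: no change.

gotsugungechru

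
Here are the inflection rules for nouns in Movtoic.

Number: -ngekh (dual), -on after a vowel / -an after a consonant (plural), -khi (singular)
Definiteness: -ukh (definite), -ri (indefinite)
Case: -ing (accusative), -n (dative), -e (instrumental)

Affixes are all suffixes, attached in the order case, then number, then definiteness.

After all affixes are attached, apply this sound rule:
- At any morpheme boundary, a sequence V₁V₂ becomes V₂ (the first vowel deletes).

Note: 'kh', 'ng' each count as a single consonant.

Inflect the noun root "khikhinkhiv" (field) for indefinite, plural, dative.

khikhinkhivnanri

Attach case dative -n → khikhinkhivn.
Attach number plural -an (after consonant 'n') → khikhinkhivnan.
Attach definiteness indefinite -ri → khikhinkhivnanri.
Vowel deletion: no change.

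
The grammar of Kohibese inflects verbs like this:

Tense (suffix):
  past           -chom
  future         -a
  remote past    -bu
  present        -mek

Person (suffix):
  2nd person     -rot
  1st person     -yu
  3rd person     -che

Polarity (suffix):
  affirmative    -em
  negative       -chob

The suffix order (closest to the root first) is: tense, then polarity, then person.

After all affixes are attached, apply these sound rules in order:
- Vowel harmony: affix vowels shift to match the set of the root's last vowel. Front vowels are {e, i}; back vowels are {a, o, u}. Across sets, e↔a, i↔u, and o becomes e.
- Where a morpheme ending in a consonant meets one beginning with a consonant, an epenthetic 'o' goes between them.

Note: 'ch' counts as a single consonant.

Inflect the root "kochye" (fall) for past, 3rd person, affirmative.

kochyechememoche

Attach tense past -chom → kochyechom.
Attach polarity affirmative -em → kochyechomem.
Attach person 3rd person -che → kochyechomemche.
Apply vowel harmony: kochyechomemche → kochyechememche.
Apply epenthesis: kochyechememche → kochyechememoche.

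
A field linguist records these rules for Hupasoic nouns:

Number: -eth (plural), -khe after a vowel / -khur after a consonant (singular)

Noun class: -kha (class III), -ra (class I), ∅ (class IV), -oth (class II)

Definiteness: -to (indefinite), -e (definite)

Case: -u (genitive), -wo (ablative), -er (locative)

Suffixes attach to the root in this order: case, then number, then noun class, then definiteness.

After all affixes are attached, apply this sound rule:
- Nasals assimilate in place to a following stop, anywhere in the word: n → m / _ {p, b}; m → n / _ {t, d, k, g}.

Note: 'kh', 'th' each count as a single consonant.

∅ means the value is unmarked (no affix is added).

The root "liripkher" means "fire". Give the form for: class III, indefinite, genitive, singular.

liripkherukhekhato

Attach case genitive -u → liripkheru.
Attach number singular -khe (after vowel 'u') → liripkherukhe.
Attach noun class class III -kha → liripkherukhekha.
Attach definiteness indefinite -to → liripkherukhekhato.
Nasal assimilation: no change.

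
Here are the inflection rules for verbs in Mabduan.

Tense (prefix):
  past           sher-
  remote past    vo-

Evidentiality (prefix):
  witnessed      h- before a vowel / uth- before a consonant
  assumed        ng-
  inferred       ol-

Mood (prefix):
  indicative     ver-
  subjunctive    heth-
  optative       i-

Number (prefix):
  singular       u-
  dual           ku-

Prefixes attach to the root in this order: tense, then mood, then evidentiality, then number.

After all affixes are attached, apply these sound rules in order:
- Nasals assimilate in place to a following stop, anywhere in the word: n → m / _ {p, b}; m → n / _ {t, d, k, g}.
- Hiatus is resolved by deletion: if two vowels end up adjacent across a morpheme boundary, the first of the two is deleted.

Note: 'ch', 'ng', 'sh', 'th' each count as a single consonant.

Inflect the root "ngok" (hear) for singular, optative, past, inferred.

Attach tense past sher- → sherngok.
Attach mood optative i- → isherngok.
Attach evidentiality inferred ol- → olisherngok.
Attach number singular u- → uolisherngok.
Nasal assimilation: no change.
Apply vowel deletion: uolisherngok → olisherngok.

olisherngok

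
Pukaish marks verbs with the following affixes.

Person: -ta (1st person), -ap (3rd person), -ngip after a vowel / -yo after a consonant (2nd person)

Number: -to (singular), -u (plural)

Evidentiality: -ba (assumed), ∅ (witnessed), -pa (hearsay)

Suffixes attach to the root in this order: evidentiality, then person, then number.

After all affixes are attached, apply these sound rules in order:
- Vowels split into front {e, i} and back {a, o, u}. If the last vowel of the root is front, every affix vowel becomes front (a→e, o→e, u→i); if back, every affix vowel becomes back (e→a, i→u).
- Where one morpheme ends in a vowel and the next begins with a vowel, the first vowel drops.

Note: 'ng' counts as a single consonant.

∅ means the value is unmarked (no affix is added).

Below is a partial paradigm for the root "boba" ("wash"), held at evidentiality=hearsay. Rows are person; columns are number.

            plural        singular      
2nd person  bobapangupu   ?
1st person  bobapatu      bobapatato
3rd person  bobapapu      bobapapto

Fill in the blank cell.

Attach evidentiality hearsay -pa → bobapa.
Attach person 2nd person -ngip (after vowel 'a') → bobapangip.
Attach number singular -to → bobapangipto.
Apply vowel harmony: bobapangipto → bobapangupto.
Vowel deletion: no change.

bobapangupto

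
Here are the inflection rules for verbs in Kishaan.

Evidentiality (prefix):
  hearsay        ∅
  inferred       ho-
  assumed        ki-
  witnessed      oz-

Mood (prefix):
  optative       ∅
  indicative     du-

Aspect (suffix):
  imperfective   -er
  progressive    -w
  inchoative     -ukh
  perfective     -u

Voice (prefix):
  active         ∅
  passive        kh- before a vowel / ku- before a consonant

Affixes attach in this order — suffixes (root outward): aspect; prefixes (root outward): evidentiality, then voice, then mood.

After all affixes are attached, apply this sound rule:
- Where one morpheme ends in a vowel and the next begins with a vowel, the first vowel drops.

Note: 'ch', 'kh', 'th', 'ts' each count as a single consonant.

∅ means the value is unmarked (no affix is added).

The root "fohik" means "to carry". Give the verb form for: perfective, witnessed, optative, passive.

Attach evidentiality witnessed oz- → ozfohik.
Attach voice passive kh- (before vowel 'o') → khozfohik.
mood = optative: zero marking, form stays khozfohik.
Attach aspect perfective -u → khozfohiku.
Vowel deletion: no change.

khozfohiku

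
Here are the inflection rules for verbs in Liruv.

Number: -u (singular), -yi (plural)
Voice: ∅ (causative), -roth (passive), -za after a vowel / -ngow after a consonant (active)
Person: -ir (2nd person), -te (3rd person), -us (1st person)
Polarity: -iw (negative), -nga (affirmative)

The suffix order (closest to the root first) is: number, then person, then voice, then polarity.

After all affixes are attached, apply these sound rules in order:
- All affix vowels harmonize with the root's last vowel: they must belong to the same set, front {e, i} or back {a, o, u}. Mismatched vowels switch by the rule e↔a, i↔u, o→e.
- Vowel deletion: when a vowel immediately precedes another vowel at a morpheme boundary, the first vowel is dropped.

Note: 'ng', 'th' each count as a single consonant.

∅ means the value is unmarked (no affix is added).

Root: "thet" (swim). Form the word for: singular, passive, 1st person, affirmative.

thetisrethnge

Attach number singular -u → thetu.
Attach person 1st person -us → thetuus.
Attach voice passive -roth → thetuusroth.
Attach polarity affirmative -nga → thetuusrothnga.
Apply vowel harmony: thetuusrothnga → thetiisrethnge.
Apply vowel deletion: thetiisrethnge → thetisrethnge.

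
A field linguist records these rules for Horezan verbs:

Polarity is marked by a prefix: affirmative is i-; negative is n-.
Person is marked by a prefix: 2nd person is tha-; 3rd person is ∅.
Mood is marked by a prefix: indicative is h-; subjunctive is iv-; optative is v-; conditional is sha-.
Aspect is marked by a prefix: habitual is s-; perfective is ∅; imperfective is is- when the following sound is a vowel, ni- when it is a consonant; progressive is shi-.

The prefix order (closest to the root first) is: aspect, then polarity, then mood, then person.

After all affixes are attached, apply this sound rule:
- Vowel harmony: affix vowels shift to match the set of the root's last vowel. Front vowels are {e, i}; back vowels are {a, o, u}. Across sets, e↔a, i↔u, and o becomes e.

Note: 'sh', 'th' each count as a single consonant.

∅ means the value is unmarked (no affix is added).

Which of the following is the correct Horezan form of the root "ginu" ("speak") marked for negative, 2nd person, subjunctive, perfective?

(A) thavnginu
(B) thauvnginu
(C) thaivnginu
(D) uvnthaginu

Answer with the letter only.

aspect = perfective: zero marking, form stays ginu.
Attach polarity negative n- → nginu.
Attach mood subjunctive iv- → ivnginu.
Attach person 2nd person tha- → thaivnginu.
Apply vowel harmony: thaivnginu → thauvnginu.
So the correct form is thauvnginu, option (B).
(C) thaivnginu is wrong: it fails to apply the sound rule(s).
(D) uvnthaginu is wrong: it has the affixes in the wrong order.
(A) thavnginu is wrong: it uses optative instead of subjunctive for mood.

B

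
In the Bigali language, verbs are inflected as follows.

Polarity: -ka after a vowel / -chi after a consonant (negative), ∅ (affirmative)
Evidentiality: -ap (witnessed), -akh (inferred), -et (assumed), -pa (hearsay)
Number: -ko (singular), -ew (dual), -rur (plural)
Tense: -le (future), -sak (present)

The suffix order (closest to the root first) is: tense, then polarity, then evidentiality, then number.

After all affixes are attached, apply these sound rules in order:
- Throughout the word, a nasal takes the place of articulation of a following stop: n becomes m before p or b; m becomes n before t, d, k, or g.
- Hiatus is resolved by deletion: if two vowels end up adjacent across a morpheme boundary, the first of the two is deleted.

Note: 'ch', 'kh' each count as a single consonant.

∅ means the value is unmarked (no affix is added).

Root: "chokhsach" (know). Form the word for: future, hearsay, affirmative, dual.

Attach tense future -le → chokhsachle.
polarity = affirmative: zero marking, form stays chokhsachle.
Attach evidentiality hearsay -pa → chokhsachlepa.
Attach number dual -ew → chokhsachlepaew.
Nasal assimilation: no change.
Apply vowel deletion: chokhsachlepaew → chokhsachlepew.

chokhsachlepew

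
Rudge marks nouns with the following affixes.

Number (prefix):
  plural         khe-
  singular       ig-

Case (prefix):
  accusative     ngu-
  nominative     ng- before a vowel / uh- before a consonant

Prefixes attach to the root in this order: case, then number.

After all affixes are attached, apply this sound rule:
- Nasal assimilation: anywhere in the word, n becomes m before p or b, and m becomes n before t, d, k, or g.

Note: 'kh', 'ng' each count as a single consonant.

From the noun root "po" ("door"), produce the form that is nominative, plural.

kheuhpo

Attach case nominative uh- (before consonant 'p') → uhpo.
Attach number plural khe- → kheuhpo.
Nasal assimilation: no change.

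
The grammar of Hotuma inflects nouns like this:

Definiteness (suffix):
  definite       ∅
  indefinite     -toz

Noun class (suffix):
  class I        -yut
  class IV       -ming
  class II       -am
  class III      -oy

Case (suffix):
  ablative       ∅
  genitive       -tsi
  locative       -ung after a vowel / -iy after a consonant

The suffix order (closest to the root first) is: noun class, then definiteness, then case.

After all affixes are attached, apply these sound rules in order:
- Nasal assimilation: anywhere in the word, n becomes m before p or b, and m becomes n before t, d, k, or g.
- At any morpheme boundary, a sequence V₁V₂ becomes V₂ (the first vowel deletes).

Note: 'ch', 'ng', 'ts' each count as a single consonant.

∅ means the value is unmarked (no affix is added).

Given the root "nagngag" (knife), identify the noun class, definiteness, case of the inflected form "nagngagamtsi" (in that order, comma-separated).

Segment: nagngag-am-tsi.
noun class: -am → class II.
definiteness: ∅ → definite.
case: -tsi → genitive.

class II, definite, genitive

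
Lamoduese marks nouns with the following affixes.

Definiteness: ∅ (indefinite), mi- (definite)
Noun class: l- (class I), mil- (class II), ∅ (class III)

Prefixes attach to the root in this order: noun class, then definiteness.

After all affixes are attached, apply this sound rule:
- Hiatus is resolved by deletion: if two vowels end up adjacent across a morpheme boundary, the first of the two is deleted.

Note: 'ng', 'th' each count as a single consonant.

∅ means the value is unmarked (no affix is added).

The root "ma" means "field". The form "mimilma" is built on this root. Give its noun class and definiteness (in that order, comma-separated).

Segment: mi-mil-ma.
noun class: mil- → class II.
definiteness: mi- → definite.

class II, definite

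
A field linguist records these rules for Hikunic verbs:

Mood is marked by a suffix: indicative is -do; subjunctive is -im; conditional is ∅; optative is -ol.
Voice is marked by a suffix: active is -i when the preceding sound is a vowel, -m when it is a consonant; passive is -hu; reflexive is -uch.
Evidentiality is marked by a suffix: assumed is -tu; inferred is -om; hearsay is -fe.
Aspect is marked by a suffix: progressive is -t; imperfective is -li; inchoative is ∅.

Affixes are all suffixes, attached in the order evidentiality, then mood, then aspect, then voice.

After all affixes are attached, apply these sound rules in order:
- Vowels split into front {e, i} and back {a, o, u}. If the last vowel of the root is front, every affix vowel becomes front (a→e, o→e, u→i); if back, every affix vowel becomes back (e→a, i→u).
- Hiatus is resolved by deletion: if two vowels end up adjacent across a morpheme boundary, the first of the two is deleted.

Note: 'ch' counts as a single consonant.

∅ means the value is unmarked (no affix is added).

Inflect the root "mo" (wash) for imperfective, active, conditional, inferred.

Attach evidentiality inferred -om → moom.
mood = conditional: zero marking, form stays moom.
Attach aspect imperfective -li → moomli.
Attach voice active -i (after vowel 'i') → moomlii.
Apply vowel harmony: moomlii → moomluu.
Apply vowel deletion: moomluu → momlu.

momlu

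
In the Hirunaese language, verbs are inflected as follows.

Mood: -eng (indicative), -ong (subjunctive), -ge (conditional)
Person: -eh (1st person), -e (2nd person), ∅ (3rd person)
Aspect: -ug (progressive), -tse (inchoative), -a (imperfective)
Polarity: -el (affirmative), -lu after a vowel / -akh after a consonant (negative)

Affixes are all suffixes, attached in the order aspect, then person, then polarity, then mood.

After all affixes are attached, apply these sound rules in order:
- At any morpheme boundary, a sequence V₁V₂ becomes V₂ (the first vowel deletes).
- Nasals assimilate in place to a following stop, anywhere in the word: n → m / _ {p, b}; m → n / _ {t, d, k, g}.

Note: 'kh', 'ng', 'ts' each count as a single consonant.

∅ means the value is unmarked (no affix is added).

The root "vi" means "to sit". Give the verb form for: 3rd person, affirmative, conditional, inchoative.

vitselge

Attach aspect inchoative -tse → vitse.
person = 3rd person: zero marking, form stays vitse.
Attach polarity affirmative -el → vitseel.
Attach mood conditional -ge → vitseelge.
Apply vowel deletion: vitseelge → vitselge.
Nasal assimilation: no change.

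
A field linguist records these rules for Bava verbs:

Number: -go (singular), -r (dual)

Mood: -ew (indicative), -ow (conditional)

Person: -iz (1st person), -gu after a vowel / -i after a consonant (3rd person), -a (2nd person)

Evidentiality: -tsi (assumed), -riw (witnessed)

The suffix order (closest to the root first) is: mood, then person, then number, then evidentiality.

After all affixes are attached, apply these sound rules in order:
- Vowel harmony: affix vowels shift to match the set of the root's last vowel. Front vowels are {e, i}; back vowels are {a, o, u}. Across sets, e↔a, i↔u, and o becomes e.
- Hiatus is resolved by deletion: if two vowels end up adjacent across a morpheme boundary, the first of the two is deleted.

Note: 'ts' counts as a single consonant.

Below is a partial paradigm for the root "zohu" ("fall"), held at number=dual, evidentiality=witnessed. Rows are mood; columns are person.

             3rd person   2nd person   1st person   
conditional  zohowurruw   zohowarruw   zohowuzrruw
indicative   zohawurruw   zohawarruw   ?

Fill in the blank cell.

Attach mood indicative -ew → zohuew.
Attach person 1st person -iz → zohuewiz.
Attach number dual -r → zohuewizr.
Attach evidentiality witnessed -riw → zohuewizrriw.
Apply vowel harmony: zohuewizrriw → zohuawuzrruw.
Apply vowel deletion: zohuawuzrruw → zohawuzrruw.

zohawuzrruw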